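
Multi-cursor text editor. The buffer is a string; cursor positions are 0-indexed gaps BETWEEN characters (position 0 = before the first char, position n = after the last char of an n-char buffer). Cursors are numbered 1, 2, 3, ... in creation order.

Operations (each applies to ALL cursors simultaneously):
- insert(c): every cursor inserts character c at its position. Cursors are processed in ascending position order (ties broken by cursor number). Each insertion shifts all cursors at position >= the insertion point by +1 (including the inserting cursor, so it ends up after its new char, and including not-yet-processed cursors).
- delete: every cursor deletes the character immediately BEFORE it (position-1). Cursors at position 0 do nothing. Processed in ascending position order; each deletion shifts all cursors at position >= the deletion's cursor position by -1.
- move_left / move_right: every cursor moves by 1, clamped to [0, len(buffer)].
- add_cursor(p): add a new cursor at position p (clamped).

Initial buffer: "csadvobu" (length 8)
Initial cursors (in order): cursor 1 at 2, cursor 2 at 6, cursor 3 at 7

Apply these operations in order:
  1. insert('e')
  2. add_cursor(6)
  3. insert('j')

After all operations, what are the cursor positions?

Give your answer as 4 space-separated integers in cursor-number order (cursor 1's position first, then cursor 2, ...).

Answer: 4 11 14 8

Derivation:
After op 1 (insert('e')): buffer="cseadvoebeu" (len 11), cursors c1@3 c2@8 c3@10, authorship ..1....2.3.
After op 2 (add_cursor(6)): buffer="cseadvoebeu" (len 11), cursors c1@3 c4@6 c2@8 c3@10, authorship ..1....2.3.
After op 3 (insert('j')): buffer="csejadvjoejbeju" (len 15), cursors c1@4 c4@8 c2@11 c3@14, authorship ..11...4.22.33.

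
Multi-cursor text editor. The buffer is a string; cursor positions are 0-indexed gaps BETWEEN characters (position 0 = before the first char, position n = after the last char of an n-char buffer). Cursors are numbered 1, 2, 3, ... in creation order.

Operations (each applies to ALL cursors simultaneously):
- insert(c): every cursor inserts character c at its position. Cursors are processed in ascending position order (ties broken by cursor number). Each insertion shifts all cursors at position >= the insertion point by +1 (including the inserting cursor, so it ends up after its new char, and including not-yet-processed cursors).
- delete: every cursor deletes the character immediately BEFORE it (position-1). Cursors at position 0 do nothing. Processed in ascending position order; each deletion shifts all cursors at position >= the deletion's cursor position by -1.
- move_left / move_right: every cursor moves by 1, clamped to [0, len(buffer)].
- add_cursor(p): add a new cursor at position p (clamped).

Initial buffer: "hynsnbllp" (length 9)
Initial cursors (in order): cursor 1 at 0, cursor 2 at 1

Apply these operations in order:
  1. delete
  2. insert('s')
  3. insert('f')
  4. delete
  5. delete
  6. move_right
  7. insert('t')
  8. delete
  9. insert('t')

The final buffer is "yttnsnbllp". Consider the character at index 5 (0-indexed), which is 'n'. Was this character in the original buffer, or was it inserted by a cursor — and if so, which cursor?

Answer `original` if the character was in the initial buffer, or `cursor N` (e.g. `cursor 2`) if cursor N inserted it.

After op 1 (delete): buffer="ynsnbllp" (len 8), cursors c1@0 c2@0, authorship ........
After op 2 (insert('s')): buffer="ssynsnbllp" (len 10), cursors c1@2 c2@2, authorship 12........
After op 3 (insert('f')): buffer="ssffynsnbllp" (len 12), cursors c1@4 c2@4, authorship 1212........
After op 4 (delete): buffer="ssynsnbllp" (len 10), cursors c1@2 c2@2, authorship 12........
After op 5 (delete): buffer="ynsnbllp" (len 8), cursors c1@0 c2@0, authorship ........
After op 6 (move_right): buffer="ynsnbllp" (len 8), cursors c1@1 c2@1, authorship ........
After op 7 (insert('t')): buffer="yttnsnbllp" (len 10), cursors c1@3 c2@3, authorship .12.......
After op 8 (delete): buffer="ynsnbllp" (len 8), cursors c1@1 c2@1, authorship ........
After op 9 (insert('t')): buffer="yttnsnbllp" (len 10), cursors c1@3 c2@3, authorship .12.......
Authorship (.=original, N=cursor N): . 1 2 . . . . . . .
Index 5: author = original

Answer: original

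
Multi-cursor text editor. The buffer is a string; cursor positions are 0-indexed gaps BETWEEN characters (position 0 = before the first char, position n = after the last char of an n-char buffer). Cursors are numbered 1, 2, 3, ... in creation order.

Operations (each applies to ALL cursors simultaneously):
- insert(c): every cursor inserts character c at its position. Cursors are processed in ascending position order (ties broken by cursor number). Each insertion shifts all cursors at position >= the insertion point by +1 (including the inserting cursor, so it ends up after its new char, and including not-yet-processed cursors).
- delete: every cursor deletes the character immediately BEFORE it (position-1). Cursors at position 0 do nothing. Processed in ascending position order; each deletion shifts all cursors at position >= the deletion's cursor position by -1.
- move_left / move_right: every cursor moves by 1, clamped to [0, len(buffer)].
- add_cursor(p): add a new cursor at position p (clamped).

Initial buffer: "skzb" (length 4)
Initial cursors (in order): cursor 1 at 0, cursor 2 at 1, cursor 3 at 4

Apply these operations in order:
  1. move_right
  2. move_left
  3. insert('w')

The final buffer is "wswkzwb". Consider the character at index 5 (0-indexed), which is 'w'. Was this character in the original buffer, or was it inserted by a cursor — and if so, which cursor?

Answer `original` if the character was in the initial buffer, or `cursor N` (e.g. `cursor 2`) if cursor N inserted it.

After op 1 (move_right): buffer="skzb" (len 4), cursors c1@1 c2@2 c3@4, authorship ....
After op 2 (move_left): buffer="skzb" (len 4), cursors c1@0 c2@1 c3@3, authorship ....
After op 3 (insert('w')): buffer="wswkzwb" (len 7), cursors c1@1 c2@3 c3@6, authorship 1.2..3.
Authorship (.=original, N=cursor N): 1 . 2 . . 3 .
Index 5: author = 3

Answer: cursor 3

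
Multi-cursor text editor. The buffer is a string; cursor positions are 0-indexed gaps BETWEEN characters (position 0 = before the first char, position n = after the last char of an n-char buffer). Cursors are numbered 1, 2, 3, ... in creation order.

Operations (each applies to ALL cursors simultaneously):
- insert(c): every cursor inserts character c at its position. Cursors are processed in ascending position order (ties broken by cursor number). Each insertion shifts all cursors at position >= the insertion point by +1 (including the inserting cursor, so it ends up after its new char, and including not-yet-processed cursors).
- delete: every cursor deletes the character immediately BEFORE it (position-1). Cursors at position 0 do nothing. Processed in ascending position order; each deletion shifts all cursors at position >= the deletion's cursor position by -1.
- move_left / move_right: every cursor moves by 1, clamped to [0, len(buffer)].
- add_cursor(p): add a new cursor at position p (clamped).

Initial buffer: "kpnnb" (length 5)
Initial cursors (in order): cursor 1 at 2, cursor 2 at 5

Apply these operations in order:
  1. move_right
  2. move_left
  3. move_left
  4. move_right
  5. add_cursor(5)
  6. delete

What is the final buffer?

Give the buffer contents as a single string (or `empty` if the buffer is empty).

After op 1 (move_right): buffer="kpnnb" (len 5), cursors c1@3 c2@5, authorship .....
After op 2 (move_left): buffer="kpnnb" (len 5), cursors c1@2 c2@4, authorship .....
After op 3 (move_left): buffer="kpnnb" (len 5), cursors c1@1 c2@3, authorship .....
After op 4 (move_right): buffer="kpnnb" (len 5), cursors c1@2 c2@4, authorship .....
After op 5 (add_cursor(5)): buffer="kpnnb" (len 5), cursors c1@2 c2@4 c3@5, authorship .....
After op 6 (delete): buffer="kn" (len 2), cursors c1@1 c2@2 c3@2, authorship ..

Answer: kn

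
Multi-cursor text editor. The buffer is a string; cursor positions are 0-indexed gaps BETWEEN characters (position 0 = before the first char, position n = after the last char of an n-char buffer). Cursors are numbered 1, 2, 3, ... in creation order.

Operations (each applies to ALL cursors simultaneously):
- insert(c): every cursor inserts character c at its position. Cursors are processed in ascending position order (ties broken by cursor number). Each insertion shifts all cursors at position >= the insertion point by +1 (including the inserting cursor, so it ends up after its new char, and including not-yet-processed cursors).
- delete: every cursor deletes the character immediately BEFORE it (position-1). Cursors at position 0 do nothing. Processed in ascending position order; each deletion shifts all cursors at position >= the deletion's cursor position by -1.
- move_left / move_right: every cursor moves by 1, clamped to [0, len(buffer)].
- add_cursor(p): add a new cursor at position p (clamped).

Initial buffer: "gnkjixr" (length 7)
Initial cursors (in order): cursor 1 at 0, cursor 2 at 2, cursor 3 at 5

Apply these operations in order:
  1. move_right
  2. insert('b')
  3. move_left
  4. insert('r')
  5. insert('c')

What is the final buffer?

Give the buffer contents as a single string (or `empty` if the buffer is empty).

After op 1 (move_right): buffer="gnkjixr" (len 7), cursors c1@1 c2@3 c3@6, authorship .......
After op 2 (insert('b')): buffer="gbnkbjixbr" (len 10), cursors c1@2 c2@5 c3@9, authorship .1..2...3.
After op 3 (move_left): buffer="gbnkbjixbr" (len 10), cursors c1@1 c2@4 c3@8, authorship .1..2...3.
After op 4 (insert('r')): buffer="grbnkrbjixrbr" (len 13), cursors c1@2 c2@6 c3@11, authorship .11..22...33.
After op 5 (insert('c')): buffer="grcbnkrcbjixrcbr" (len 16), cursors c1@3 c2@8 c3@14, authorship .111..222...333.

Answer: grcbnkrcbjixrcbr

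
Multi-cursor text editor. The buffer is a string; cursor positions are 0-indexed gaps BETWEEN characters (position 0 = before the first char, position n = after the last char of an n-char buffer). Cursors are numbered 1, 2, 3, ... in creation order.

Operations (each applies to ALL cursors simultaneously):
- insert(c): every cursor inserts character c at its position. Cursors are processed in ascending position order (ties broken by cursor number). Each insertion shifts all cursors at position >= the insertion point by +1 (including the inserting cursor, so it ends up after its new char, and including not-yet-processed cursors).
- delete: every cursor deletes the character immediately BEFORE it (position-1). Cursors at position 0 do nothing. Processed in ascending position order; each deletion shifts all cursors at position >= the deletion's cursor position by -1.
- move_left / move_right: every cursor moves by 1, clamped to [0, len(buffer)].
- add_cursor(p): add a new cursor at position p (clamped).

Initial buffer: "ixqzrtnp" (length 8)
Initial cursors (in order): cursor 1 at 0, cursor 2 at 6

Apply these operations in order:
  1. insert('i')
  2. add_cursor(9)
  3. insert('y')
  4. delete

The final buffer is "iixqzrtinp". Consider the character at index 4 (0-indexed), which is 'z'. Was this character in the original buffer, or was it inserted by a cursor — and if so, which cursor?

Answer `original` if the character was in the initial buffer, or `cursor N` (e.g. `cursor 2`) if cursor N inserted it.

After op 1 (insert('i')): buffer="iixqzrtinp" (len 10), cursors c1@1 c2@8, authorship 1......2..
After op 2 (add_cursor(9)): buffer="iixqzrtinp" (len 10), cursors c1@1 c2@8 c3@9, authorship 1......2..
After op 3 (insert('y')): buffer="iyixqzrtiynyp" (len 13), cursors c1@2 c2@10 c3@12, authorship 11......22.3.
After op 4 (delete): buffer="iixqzrtinp" (len 10), cursors c1@1 c2@8 c3@9, authorship 1......2..
Authorship (.=original, N=cursor N): 1 . . . . . . 2 . .
Index 4: author = original

Answer: original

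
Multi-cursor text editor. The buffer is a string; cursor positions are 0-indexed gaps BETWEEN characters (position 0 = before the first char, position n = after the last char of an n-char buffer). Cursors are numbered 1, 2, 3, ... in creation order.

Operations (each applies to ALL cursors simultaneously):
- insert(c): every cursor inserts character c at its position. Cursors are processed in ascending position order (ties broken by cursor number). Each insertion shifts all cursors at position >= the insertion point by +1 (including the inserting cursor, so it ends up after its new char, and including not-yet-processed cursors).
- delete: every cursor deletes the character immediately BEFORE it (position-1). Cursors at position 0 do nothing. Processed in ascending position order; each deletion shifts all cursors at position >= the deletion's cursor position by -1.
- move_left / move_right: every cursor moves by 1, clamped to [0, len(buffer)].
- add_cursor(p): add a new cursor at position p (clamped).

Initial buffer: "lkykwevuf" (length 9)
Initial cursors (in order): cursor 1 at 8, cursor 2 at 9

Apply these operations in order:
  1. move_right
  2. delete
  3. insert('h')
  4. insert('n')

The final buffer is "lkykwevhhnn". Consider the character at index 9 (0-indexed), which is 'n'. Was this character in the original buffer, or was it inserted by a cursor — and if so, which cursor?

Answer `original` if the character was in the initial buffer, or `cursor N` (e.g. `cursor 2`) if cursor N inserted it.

After op 1 (move_right): buffer="lkykwevuf" (len 9), cursors c1@9 c2@9, authorship .........
After op 2 (delete): buffer="lkykwev" (len 7), cursors c1@7 c2@7, authorship .......
After op 3 (insert('h')): buffer="lkykwevhh" (len 9), cursors c1@9 c2@9, authorship .......12
After op 4 (insert('n')): buffer="lkykwevhhnn" (len 11), cursors c1@11 c2@11, authorship .......1212
Authorship (.=original, N=cursor N): . . . . . . . 1 2 1 2
Index 9: author = 1

Answer: cursor 1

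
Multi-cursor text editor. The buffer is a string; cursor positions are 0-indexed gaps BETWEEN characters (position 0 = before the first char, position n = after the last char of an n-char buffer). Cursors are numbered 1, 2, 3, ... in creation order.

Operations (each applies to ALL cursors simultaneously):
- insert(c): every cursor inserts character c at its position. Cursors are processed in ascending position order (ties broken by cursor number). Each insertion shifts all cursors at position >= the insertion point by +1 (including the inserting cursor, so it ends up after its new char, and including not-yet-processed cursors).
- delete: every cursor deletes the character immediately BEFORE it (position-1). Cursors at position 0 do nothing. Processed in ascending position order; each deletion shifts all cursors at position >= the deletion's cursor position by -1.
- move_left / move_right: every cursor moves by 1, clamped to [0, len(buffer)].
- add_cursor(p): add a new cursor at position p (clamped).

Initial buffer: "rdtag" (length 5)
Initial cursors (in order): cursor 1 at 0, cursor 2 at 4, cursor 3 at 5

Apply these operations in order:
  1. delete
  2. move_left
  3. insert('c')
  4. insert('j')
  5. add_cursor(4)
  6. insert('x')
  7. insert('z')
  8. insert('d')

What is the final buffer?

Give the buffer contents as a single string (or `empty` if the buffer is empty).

Answer: cjxzdrdxzdccjjxxzzddt

Derivation:
After op 1 (delete): buffer="rdt" (len 3), cursors c1@0 c2@3 c3@3, authorship ...
After op 2 (move_left): buffer="rdt" (len 3), cursors c1@0 c2@2 c3@2, authorship ...
After op 3 (insert('c')): buffer="crdcct" (len 6), cursors c1@1 c2@5 c3@5, authorship 1..23.
After op 4 (insert('j')): buffer="cjrdccjjt" (len 9), cursors c1@2 c2@8 c3@8, authorship 11..2323.
After op 5 (add_cursor(4)): buffer="cjrdccjjt" (len 9), cursors c1@2 c4@4 c2@8 c3@8, authorship 11..2323.
After op 6 (insert('x')): buffer="cjxrdxccjjxxt" (len 13), cursors c1@3 c4@6 c2@12 c3@12, authorship 111..4232323.
After op 7 (insert('z')): buffer="cjxzrdxzccjjxxzzt" (len 17), cursors c1@4 c4@8 c2@16 c3@16, authorship 1111..4423232323.
After op 8 (insert('d')): buffer="cjxzdrdxzdccjjxxzzddt" (len 21), cursors c1@5 c4@10 c2@20 c3@20, authorship 11111..4442323232323.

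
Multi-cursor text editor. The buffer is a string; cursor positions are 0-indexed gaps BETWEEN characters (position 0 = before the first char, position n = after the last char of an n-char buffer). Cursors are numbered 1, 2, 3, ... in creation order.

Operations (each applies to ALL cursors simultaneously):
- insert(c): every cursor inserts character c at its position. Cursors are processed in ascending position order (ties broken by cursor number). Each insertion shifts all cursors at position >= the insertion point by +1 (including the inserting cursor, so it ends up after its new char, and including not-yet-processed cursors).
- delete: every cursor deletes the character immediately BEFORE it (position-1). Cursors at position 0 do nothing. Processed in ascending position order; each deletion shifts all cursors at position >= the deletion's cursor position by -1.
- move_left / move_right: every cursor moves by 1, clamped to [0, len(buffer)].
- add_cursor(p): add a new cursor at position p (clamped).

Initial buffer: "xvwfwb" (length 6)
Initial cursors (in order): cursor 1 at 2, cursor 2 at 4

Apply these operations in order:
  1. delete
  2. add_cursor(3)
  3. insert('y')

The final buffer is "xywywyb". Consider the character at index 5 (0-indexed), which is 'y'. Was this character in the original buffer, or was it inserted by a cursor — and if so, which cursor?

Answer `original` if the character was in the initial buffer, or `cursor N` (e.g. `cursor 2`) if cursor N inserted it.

Answer: cursor 3

Derivation:
After op 1 (delete): buffer="xwwb" (len 4), cursors c1@1 c2@2, authorship ....
After op 2 (add_cursor(3)): buffer="xwwb" (len 4), cursors c1@1 c2@2 c3@3, authorship ....
After op 3 (insert('y')): buffer="xywywyb" (len 7), cursors c1@2 c2@4 c3@6, authorship .1.2.3.
Authorship (.=original, N=cursor N): . 1 . 2 . 3 .
Index 5: author = 3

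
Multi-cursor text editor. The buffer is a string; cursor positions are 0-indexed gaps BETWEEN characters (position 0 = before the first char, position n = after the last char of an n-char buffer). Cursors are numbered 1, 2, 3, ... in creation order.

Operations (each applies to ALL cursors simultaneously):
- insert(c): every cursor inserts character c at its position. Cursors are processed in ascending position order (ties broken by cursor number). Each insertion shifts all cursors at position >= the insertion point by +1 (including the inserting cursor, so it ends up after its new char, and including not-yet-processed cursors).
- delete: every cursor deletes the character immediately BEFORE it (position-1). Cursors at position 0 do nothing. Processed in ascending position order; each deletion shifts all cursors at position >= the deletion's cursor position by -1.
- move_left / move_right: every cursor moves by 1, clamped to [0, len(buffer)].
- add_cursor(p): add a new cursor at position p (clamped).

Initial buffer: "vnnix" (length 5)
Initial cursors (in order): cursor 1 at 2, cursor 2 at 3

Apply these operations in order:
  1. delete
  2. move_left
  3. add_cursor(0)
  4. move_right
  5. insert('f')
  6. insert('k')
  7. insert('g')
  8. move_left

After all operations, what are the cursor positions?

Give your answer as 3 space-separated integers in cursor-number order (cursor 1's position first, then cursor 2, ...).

After op 1 (delete): buffer="vix" (len 3), cursors c1@1 c2@1, authorship ...
After op 2 (move_left): buffer="vix" (len 3), cursors c1@0 c2@0, authorship ...
After op 3 (add_cursor(0)): buffer="vix" (len 3), cursors c1@0 c2@0 c3@0, authorship ...
After op 4 (move_right): buffer="vix" (len 3), cursors c1@1 c2@1 c3@1, authorship ...
After op 5 (insert('f')): buffer="vfffix" (len 6), cursors c1@4 c2@4 c3@4, authorship .123..
After op 6 (insert('k')): buffer="vfffkkkix" (len 9), cursors c1@7 c2@7 c3@7, authorship .123123..
After op 7 (insert('g')): buffer="vfffkkkgggix" (len 12), cursors c1@10 c2@10 c3@10, authorship .123123123..
After op 8 (move_left): buffer="vfffkkkgggix" (len 12), cursors c1@9 c2@9 c3@9, authorship .123123123..

Answer: 9 9 9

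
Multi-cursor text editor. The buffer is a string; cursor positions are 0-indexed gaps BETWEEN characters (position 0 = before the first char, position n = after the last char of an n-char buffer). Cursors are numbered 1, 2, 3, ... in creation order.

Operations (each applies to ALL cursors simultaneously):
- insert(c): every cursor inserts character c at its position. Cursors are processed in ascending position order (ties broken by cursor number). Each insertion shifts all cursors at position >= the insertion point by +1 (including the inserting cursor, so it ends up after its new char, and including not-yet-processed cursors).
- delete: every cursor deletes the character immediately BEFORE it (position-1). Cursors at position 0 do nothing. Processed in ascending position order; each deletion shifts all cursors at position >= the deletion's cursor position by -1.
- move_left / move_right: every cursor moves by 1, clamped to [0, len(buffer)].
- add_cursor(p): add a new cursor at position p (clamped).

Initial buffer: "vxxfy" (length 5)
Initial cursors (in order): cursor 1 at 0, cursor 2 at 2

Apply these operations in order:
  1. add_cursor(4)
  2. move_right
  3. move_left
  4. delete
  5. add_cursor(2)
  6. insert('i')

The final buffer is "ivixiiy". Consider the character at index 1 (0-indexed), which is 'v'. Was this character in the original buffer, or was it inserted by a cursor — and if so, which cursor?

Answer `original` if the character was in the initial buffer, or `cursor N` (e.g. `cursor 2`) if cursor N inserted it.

After op 1 (add_cursor(4)): buffer="vxxfy" (len 5), cursors c1@0 c2@2 c3@4, authorship .....
After op 2 (move_right): buffer="vxxfy" (len 5), cursors c1@1 c2@3 c3@5, authorship .....
After op 3 (move_left): buffer="vxxfy" (len 5), cursors c1@0 c2@2 c3@4, authorship .....
After op 4 (delete): buffer="vxy" (len 3), cursors c1@0 c2@1 c3@2, authorship ...
After op 5 (add_cursor(2)): buffer="vxy" (len 3), cursors c1@0 c2@1 c3@2 c4@2, authorship ...
After op 6 (insert('i')): buffer="ivixiiy" (len 7), cursors c1@1 c2@3 c3@6 c4@6, authorship 1.2.34.
Authorship (.=original, N=cursor N): 1 . 2 . 3 4 .
Index 1: author = original

Answer: original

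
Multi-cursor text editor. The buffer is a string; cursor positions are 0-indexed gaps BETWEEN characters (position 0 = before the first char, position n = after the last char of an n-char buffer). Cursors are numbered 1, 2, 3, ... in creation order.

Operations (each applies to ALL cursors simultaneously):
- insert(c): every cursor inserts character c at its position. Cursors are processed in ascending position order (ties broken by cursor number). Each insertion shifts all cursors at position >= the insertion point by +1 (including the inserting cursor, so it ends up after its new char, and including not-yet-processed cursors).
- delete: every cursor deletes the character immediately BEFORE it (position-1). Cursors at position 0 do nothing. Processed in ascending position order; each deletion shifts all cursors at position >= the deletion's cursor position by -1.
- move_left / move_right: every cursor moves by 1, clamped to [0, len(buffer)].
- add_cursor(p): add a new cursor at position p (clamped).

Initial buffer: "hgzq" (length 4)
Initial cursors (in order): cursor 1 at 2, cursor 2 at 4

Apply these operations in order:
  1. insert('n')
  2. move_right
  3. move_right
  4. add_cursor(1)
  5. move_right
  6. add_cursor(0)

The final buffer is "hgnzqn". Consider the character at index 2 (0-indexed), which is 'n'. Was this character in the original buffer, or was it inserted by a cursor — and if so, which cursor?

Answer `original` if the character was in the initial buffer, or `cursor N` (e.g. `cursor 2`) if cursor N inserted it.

After op 1 (insert('n')): buffer="hgnzqn" (len 6), cursors c1@3 c2@6, authorship ..1..2
After op 2 (move_right): buffer="hgnzqn" (len 6), cursors c1@4 c2@6, authorship ..1..2
After op 3 (move_right): buffer="hgnzqn" (len 6), cursors c1@5 c2@6, authorship ..1..2
After op 4 (add_cursor(1)): buffer="hgnzqn" (len 6), cursors c3@1 c1@5 c2@6, authorship ..1..2
After op 5 (move_right): buffer="hgnzqn" (len 6), cursors c3@2 c1@6 c2@6, authorship ..1..2
After op 6 (add_cursor(0)): buffer="hgnzqn" (len 6), cursors c4@0 c3@2 c1@6 c2@6, authorship ..1..2
Authorship (.=original, N=cursor N): . . 1 . . 2
Index 2: author = 1

Answer: cursor 1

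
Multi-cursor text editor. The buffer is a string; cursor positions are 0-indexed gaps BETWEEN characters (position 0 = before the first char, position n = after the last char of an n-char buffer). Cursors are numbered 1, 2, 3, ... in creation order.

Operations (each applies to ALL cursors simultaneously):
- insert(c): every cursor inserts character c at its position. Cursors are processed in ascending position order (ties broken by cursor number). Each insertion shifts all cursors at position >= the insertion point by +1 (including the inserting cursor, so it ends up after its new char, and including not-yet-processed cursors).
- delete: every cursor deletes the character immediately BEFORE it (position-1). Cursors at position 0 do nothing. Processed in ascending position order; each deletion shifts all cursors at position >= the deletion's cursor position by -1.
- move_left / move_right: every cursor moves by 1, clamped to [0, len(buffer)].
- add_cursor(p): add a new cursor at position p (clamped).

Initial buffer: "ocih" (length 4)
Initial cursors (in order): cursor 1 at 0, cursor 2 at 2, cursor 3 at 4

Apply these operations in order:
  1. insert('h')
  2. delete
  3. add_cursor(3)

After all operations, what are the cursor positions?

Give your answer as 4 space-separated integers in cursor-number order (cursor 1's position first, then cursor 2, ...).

Answer: 0 2 4 3

Derivation:
After op 1 (insert('h')): buffer="hochihh" (len 7), cursors c1@1 c2@4 c3@7, authorship 1..2..3
After op 2 (delete): buffer="ocih" (len 4), cursors c1@0 c2@2 c3@4, authorship ....
After op 3 (add_cursor(3)): buffer="ocih" (len 4), cursors c1@0 c2@2 c4@3 c3@4, authorship ....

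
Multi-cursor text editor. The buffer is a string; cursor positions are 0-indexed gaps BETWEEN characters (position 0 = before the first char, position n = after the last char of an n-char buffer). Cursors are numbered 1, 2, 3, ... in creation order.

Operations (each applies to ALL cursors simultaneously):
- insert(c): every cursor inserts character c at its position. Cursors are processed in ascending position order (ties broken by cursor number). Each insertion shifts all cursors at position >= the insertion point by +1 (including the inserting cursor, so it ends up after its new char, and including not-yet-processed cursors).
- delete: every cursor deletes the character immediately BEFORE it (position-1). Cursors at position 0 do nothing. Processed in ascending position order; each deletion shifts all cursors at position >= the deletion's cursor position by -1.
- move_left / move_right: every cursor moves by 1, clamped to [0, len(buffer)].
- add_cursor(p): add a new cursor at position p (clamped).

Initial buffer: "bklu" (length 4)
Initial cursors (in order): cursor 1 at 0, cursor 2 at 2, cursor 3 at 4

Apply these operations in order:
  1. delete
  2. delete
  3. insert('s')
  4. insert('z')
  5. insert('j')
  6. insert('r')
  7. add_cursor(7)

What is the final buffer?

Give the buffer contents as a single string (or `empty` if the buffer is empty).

Answer: ssszzzjjjrrr

Derivation:
After op 1 (delete): buffer="bl" (len 2), cursors c1@0 c2@1 c3@2, authorship ..
After op 2 (delete): buffer="" (len 0), cursors c1@0 c2@0 c3@0, authorship 
After op 3 (insert('s')): buffer="sss" (len 3), cursors c1@3 c2@3 c3@3, authorship 123
After op 4 (insert('z')): buffer="ssszzz" (len 6), cursors c1@6 c2@6 c3@6, authorship 123123
After op 5 (insert('j')): buffer="ssszzzjjj" (len 9), cursors c1@9 c2@9 c3@9, authorship 123123123
After op 6 (insert('r')): buffer="ssszzzjjjrrr" (len 12), cursors c1@12 c2@12 c3@12, authorship 123123123123
After op 7 (add_cursor(7)): buffer="ssszzzjjjrrr" (len 12), cursors c4@7 c1@12 c2@12 c3@12, authorship 123123123123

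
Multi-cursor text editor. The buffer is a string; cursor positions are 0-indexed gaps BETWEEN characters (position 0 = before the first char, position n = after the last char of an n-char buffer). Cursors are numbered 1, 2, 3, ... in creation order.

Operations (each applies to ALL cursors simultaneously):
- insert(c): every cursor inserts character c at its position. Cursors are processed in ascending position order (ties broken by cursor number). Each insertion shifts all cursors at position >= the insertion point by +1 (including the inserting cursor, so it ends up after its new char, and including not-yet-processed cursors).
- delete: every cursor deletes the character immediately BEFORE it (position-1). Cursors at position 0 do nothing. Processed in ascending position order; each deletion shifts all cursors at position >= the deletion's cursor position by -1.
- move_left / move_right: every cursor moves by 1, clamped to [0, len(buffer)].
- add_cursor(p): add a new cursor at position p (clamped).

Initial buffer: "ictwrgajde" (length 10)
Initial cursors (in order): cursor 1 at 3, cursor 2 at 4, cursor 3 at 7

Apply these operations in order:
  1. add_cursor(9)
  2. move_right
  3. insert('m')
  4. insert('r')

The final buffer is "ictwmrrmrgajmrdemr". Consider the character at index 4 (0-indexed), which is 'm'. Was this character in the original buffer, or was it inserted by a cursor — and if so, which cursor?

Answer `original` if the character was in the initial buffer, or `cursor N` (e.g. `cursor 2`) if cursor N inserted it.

Answer: cursor 1

Derivation:
After op 1 (add_cursor(9)): buffer="ictwrgajde" (len 10), cursors c1@3 c2@4 c3@7 c4@9, authorship ..........
After op 2 (move_right): buffer="ictwrgajde" (len 10), cursors c1@4 c2@5 c3@8 c4@10, authorship ..........
After op 3 (insert('m')): buffer="ictwmrmgajmdem" (len 14), cursors c1@5 c2@7 c3@11 c4@14, authorship ....1.2...3..4
After op 4 (insert('r')): buffer="ictwmrrmrgajmrdemr" (len 18), cursors c1@6 c2@9 c3@14 c4@18, authorship ....11.22...33..44
Authorship (.=original, N=cursor N): . . . . 1 1 . 2 2 . . . 3 3 . . 4 4
Index 4: author = 1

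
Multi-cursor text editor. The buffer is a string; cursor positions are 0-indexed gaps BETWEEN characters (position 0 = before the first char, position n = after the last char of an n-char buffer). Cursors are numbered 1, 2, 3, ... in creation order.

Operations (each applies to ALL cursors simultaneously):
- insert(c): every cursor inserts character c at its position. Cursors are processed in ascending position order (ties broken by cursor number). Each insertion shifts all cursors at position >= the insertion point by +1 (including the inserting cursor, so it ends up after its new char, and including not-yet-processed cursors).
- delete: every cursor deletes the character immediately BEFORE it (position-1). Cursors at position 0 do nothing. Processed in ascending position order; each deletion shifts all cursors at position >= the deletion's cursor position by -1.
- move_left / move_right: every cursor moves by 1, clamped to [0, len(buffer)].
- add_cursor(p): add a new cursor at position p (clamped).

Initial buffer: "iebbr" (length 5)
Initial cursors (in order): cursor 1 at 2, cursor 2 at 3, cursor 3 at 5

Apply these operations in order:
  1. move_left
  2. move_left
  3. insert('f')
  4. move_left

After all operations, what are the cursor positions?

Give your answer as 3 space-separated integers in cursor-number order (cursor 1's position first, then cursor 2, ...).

Answer: 0 2 5

Derivation:
After op 1 (move_left): buffer="iebbr" (len 5), cursors c1@1 c2@2 c3@4, authorship .....
After op 2 (move_left): buffer="iebbr" (len 5), cursors c1@0 c2@1 c3@3, authorship .....
After op 3 (insert('f')): buffer="fifebfbr" (len 8), cursors c1@1 c2@3 c3@6, authorship 1.2..3..
After op 4 (move_left): buffer="fifebfbr" (len 8), cursors c1@0 c2@2 c3@5, authorship 1.2..3..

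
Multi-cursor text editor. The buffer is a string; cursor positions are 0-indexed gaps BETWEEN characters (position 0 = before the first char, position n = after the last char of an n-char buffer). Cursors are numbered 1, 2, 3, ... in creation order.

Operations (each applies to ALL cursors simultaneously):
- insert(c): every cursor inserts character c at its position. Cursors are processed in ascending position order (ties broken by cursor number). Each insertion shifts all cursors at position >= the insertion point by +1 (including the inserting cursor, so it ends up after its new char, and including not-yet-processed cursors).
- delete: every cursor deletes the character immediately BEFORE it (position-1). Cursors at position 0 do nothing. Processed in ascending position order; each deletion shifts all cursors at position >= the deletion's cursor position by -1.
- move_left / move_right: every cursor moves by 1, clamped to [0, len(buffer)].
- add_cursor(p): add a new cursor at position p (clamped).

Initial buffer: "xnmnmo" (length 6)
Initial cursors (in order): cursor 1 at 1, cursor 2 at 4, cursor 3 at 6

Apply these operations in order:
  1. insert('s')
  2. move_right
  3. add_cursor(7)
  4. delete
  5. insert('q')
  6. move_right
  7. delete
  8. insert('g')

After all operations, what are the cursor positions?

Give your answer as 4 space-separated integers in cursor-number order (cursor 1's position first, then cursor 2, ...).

After op 1 (insert('s')): buffer="xsnmnsmos" (len 9), cursors c1@2 c2@6 c3@9, authorship .1...2..3
After op 2 (move_right): buffer="xsnmnsmos" (len 9), cursors c1@3 c2@7 c3@9, authorship .1...2..3
After op 3 (add_cursor(7)): buffer="xsnmnsmos" (len 9), cursors c1@3 c2@7 c4@7 c3@9, authorship .1...2..3
After op 4 (delete): buffer="xsmno" (len 5), cursors c1@2 c2@4 c4@4 c3@5, authorship .1...
After op 5 (insert('q')): buffer="xsqmnqqoq" (len 9), cursors c1@3 c2@7 c4@7 c3@9, authorship .11..24.3
After op 6 (move_right): buffer="xsqmnqqoq" (len 9), cursors c1@4 c2@8 c4@8 c3@9, authorship .11..24.3
After op 7 (delete): buffer="xsqnq" (len 5), cursors c1@3 c2@5 c3@5 c4@5, authorship .11.2
After op 8 (insert('g')): buffer="xsqgnqggg" (len 9), cursors c1@4 c2@9 c3@9 c4@9, authorship .111.2234

Answer: 4 9 9 9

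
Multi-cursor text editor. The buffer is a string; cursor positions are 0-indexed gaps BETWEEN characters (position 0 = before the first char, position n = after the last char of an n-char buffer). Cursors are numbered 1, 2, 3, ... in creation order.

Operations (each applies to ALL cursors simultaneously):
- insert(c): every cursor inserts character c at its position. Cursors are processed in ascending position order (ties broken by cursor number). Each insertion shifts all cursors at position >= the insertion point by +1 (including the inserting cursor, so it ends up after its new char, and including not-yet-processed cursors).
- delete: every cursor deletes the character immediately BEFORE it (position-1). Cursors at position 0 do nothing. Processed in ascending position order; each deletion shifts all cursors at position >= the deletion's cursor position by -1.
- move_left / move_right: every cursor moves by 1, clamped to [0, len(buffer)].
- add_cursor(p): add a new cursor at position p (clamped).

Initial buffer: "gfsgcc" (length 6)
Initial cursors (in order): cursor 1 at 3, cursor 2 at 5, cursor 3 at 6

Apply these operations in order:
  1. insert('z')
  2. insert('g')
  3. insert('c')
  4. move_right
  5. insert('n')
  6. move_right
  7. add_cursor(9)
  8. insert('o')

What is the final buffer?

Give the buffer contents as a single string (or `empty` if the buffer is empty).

Answer: gfszgcgncoozgccnzogcno

Derivation:
After op 1 (insert('z')): buffer="gfszgczcz" (len 9), cursors c1@4 c2@7 c3@9, authorship ...1..2.3
After op 2 (insert('g')): buffer="gfszggczgczg" (len 12), cursors c1@5 c2@9 c3@12, authorship ...11..22.33
After op 3 (insert('c')): buffer="gfszgcgczgcczgc" (len 15), cursors c1@6 c2@11 c3@15, authorship ...111..222.333
After op 4 (move_right): buffer="gfszgcgczgcczgc" (len 15), cursors c1@7 c2@12 c3@15, authorship ...111..222.333
After op 5 (insert('n')): buffer="gfszgcgnczgccnzgcn" (len 18), cursors c1@8 c2@14 c3@18, authorship ...111.1.222.23333
After op 6 (move_right): buffer="gfszgcgnczgccnzgcn" (len 18), cursors c1@9 c2@15 c3@18, authorship ...111.1.222.23333
After op 7 (add_cursor(9)): buffer="gfszgcgnczgccnzgcn" (len 18), cursors c1@9 c4@9 c2@15 c3@18, authorship ...111.1.222.23333
After op 8 (insert('o')): buffer="gfszgcgncoozgccnzogcno" (len 22), cursors c1@11 c4@11 c2@18 c3@22, authorship ...111.1.14222.2323333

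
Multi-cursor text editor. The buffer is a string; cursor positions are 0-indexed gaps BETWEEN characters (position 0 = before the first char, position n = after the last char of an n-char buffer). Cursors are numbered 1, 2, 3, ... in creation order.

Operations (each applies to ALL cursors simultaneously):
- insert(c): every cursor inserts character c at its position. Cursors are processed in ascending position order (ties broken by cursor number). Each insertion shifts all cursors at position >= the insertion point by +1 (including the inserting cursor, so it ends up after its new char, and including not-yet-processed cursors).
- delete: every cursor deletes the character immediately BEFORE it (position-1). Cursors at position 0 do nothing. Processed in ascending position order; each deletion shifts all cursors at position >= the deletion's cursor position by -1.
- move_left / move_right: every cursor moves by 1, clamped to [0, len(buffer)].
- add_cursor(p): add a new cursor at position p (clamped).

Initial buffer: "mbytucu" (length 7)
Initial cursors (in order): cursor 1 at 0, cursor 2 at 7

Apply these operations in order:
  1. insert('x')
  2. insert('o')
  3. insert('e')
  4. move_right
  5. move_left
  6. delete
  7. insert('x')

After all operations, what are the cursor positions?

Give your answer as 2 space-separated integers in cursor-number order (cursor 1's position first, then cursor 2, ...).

Answer: 3 12

Derivation:
After op 1 (insert('x')): buffer="xmbytucux" (len 9), cursors c1@1 c2@9, authorship 1.......2
After op 2 (insert('o')): buffer="xombytucuxo" (len 11), cursors c1@2 c2@11, authorship 11.......22
After op 3 (insert('e')): buffer="xoembytucuxoe" (len 13), cursors c1@3 c2@13, authorship 111.......222
After op 4 (move_right): buffer="xoembytucuxoe" (len 13), cursors c1@4 c2@13, authorship 111.......222
After op 5 (move_left): buffer="xoembytucuxoe" (len 13), cursors c1@3 c2@12, authorship 111.......222
After op 6 (delete): buffer="xombytucuxe" (len 11), cursors c1@2 c2@10, authorship 11.......22
After op 7 (insert('x')): buffer="xoxmbytucuxxe" (len 13), cursors c1@3 c2@12, authorship 111.......222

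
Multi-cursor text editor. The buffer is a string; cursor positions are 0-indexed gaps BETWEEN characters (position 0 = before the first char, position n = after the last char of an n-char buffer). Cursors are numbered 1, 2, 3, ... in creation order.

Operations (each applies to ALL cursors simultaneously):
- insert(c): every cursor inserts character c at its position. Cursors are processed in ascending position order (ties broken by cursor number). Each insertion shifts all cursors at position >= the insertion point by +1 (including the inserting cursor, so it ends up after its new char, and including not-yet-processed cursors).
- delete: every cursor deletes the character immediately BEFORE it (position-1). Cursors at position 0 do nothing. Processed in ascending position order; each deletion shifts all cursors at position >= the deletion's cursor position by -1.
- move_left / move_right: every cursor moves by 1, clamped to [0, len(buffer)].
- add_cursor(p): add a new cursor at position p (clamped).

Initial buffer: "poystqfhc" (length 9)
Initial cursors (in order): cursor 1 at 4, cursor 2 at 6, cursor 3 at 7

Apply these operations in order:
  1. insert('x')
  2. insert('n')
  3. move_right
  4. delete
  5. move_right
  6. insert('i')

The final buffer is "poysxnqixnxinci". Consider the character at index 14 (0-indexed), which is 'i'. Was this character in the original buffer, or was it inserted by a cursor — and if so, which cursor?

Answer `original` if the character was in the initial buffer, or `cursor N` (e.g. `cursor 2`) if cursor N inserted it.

Answer: cursor 3

Derivation:
After op 1 (insert('x')): buffer="poysxtqxfxhc" (len 12), cursors c1@5 c2@8 c3@10, authorship ....1..2.3..
After op 2 (insert('n')): buffer="poysxntqxnfxnhc" (len 15), cursors c1@6 c2@10 c3@13, authorship ....11..22.33..
After op 3 (move_right): buffer="poysxntqxnfxnhc" (len 15), cursors c1@7 c2@11 c3@14, authorship ....11..22.33..
After op 4 (delete): buffer="poysxnqxnxnc" (len 12), cursors c1@6 c2@9 c3@11, authorship ....11.2233.
After op 5 (move_right): buffer="poysxnqxnxnc" (len 12), cursors c1@7 c2@10 c3@12, authorship ....11.2233.
After op 6 (insert('i')): buffer="poysxnqixnxinci" (len 15), cursors c1@8 c2@12 c3@15, authorship ....11.122323.3
Authorship (.=original, N=cursor N): . . . . 1 1 . 1 2 2 3 2 3 . 3
Index 14: author = 3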